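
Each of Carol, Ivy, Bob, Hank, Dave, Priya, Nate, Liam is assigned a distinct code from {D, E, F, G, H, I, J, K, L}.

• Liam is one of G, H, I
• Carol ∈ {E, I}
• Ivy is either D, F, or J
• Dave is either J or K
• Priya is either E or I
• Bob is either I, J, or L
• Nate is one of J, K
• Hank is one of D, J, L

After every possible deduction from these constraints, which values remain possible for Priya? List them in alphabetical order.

E, I

The 2 variables Carol and Priya are confined to {E, I}, which locks those values in; drop them from Bob, Liam.
Dave and Nate between them cover only {J, K} — a naked pair. Remove those values from Ivy, Bob, Hank.
Bob has just one choice, so Bob = L. Eliminate L elsewhere: Hank.
Hank's domain is down to {D}, so Hank = D. So Ivy can't be D.
Ivy's domain is down to {F}, so Ivy = F.
No further eliminations apply; Priya can still be any of E, I.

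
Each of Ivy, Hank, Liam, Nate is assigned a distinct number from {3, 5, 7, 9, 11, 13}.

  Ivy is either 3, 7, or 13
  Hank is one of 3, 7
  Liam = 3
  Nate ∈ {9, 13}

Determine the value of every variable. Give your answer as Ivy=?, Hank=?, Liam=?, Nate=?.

Liam has just one choice, so Liam = 3. Strike 3 from Ivy, Hank.
That leaves Hank = 7. Remove 7 from Ivy.
That leaves Ivy = 13. Eliminate 13 elsewhere: Nate.
That leaves Nate = 9.

Ivy=13, Hank=7, Liam=3, Nate=9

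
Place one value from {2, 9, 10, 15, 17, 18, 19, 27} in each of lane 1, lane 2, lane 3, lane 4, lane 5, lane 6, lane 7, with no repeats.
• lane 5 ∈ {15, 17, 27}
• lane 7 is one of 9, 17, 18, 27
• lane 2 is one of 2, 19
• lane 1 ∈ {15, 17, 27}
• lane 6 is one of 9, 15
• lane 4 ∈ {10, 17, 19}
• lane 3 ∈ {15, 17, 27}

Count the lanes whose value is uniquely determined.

The 3 variables lane 1, lane 3, lane 5 are confined to {15, 17, 27}, which locks those values in; drop them from lane 4, lane 6, lane 7.
That leaves lane 6 = 9. So lane 7 can't be 9.
That leaves lane 7 = 18.
Determined: lane 6=9, lane 7=18. The other lanes each still have more than one consistent value. That makes 2.

2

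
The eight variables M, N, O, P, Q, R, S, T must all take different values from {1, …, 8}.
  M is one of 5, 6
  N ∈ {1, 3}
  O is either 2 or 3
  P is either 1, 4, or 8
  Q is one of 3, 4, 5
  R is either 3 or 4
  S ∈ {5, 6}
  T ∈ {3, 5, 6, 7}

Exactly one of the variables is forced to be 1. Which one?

The 8 variables together cover exactly {1, 2, 3, 4, 5, 6, 7, 8} — 8 values for 8 variables — and 2 appears only in O's list, so O = 2.
The 7 still-open variables draw from only 7 values {1, 3, 4, 5, 6, 7, 8}, so each is used; only T can be 7, hence T = 7.
The 6 still-open variables draw from only 6 values {1, 3, 4, 5, 6, 8}, so each is used; only P can be 8, hence P = 8.
Among the 5 still-open variables, 1 fits only N (and all 5 values in {1, 3, 4, 5, 6} must be used), so N = 1.

N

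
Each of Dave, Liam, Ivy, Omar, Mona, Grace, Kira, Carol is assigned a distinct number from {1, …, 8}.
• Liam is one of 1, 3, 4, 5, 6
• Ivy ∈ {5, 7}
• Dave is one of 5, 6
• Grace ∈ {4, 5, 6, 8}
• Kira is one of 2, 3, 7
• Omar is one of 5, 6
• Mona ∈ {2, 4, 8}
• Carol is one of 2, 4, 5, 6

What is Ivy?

The 8 variables draw from only 8 values {1, 2, 3, 4, 5, 6, 7, 8}, so each is used; only Liam can be 1, hence Liam = 1.
The 7 still-open variables draw from only 7 values {2, 3, 4, 5, 6, 7, 8}, so each is used; only Kira can be 3, hence Kira = 3.
Among the 6 still-open variables, 7 fits only Ivy (and all 6 values in {2, 4, 5, 6, 7, 8} must be used), so Ivy = 7.

7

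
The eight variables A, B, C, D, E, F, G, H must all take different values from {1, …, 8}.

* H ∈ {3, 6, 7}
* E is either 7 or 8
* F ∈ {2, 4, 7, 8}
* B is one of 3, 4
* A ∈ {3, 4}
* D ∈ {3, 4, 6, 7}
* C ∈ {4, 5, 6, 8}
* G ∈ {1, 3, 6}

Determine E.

The 8 variables draw from only 8 values {1, 2, 3, 4, 5, 6, 7, 8}, so each is used; only G can be 1, hence G = 1.
The 7 still-open variables draw from only 7 values {2, 3, 4, 5, 6, 7, 8}, so each is used; only F can be 2, hence F = 2.
The 6 still-open variables draw from only 6 values {3, 4, 5, 6, 7, 8}, so each is used; only C can be 5, hence C = 5.
The 5 still-open variables draw from only 5 values {3, 4, 6, 7, 8}, so each is used; only E can be 8, hence E = 8.

8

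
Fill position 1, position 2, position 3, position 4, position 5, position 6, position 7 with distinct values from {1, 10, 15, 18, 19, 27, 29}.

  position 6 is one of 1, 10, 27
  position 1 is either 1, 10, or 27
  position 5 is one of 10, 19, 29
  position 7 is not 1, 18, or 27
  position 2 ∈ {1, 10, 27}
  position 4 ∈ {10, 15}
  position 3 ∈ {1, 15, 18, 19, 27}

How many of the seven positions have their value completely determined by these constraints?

The 7 variables together cover exactly {1, 10, 15, 18, 19, 27, 29} — 7 values for 7 variables — and 18 appears only in position 3's list, so position 3 = 18.
The 3 variables position 1, position 2, position 6 are confined to {1, 10, 27}, which locks those values in; drop them from position 4, position 5, position 7.
position 4 has just one choice, so position 4 = 15. Strike 15 from position 7.
Determined: position 3=18, position 4=15. The other positions each still have more than one consistent value. That makes 2.

2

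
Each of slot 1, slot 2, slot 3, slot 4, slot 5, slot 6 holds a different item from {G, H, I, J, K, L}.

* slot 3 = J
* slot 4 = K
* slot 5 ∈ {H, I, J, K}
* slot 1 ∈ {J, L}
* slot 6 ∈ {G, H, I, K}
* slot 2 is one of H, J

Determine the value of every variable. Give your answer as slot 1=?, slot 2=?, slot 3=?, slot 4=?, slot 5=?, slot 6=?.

slot 1=L, slot 2=H, slot 3=J, slot 4=K, slot 5=I, slot 6=G

slot 3 has just one choice, so slot 3 = J. Eliminate J elsewhere: slot 1, slot 2, slot 5.
slot 4 has just one choice, so slot 4 = K. Remove K from slot 5, slot 6.
slot 1 must be L (only option left).
slot 2 must be H (only option left). Remove H from slot 5, slot 6.
That leaves slot 5 = I. So slot 6 can't be I.
slot 6's domain is down to {G}, so slot 6 = G.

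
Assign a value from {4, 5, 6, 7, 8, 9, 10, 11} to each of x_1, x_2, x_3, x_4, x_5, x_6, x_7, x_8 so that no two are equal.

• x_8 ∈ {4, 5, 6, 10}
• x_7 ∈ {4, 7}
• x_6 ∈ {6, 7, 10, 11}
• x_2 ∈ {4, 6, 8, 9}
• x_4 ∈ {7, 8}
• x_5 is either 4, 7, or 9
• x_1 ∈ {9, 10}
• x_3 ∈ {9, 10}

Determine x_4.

The 8 variables together cover exactly {4, 5, 6, 7, 8, 9, 10, 11} — 8 values for 8 variables — and 5 appears only in x_8's list, so x_8 = 5.
The 7 still-open variables together cover exactly {4, 6, 7, 8, 9, 10, 11} — 7 values for 7 variables — and 11 appears only in x_6's list, so x_6 = 11.
The 6 still-open variables together cover exactly {4, 6, 7, 8, 9, 10} — 6 values for 6 variables — and 6 appears only in x_2's list, so x_2 = 6.
The 5 still-open variables together cover exactly {4, 7, 8, 9, 10} — 5 values for 5 variables — and 8 appears only in x_4's list, so x_4 = 8.

8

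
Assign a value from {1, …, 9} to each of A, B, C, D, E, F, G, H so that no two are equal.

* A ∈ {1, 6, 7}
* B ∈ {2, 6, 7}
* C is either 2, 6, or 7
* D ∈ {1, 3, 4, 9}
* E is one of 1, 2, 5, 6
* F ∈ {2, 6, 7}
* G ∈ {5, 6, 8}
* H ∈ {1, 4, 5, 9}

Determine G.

8

B, C, F share exactly the 3 values {2, 6, 7}; by pigeonhole those values go to them, so strike 2, 6, 7 from A, E, G.
A has just one choice, so A = 1. Strike 1 from D, E, H.
E has just one choice, so E = 5. Eliminate 5 elsewhere: G, H.
So G = 8.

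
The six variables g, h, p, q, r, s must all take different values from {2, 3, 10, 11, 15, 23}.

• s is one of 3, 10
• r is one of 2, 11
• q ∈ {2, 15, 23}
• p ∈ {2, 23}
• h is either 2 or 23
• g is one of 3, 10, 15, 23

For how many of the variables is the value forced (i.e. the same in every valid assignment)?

2

The 6 variables draw from only 6 values {2, 3, 10, 11, 15, 23}, so each is used; only r can be 11, hence r = 11.
h and p between them cover only {2, 23} — a naked pair. Remove those values from g, q.
That leaves q = 15. Remove 15 from g.
Determined: q=15, r=11. The other variables each still have more than one consistent value. That makes 2.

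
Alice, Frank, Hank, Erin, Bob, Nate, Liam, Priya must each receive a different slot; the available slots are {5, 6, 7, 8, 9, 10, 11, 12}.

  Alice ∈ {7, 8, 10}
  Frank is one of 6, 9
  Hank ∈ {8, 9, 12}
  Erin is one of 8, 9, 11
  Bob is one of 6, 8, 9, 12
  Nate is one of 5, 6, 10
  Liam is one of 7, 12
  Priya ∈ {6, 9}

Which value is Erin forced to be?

Among the 8 variables, 5 fits only Nate (and all 8 values in {5, 6, 7, 8, 9, 10, 11, 12} must be used), so Nate = 5.
Among the 7 still-open variables, 10 fits only Alice (and all 7 values in {6, 7, 8, 9, 10, 11, 12} must be used), so Alice = 10.
The 6 still-open variables draw from only 6 values {6, 7, 8, 9, 11, 12}, so each is used; only Liam can be 7, hence Liam = 7.
Among the 5 still-open variables, 11 fits only Erin (and all 5 values in {6, 8, 9, 11, 12} must be used), so Erin = 11.

11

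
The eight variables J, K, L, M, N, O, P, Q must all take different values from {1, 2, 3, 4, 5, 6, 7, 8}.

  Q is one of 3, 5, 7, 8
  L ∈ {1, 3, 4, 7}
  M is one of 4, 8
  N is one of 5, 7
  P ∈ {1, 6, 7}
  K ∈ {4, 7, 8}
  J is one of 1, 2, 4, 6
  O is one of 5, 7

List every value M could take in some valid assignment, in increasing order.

4, 8

The 8 variables together cover exactly {1, 2, 3, 4, 5, 6, 7, 8} — 8 values for 8 variables — and 2 appears only in J's list, so J = 2.
The 7 still-open variables together cover exactly {1, 3, 4, 5, 6, 7, 8} — 7 values for 7 variables — and 6 appears only in P's list, so P = 6.
Among the 6 still-open variables, 1 fits only L (and all 6 values in {1, 3, 4, 5, 7, 8} must be used), so L = 1.
The 5 still-open variables together cover exactly {3, 4, 5, 7, 8} — 5 values for 5 variables — and 3 appears only in Q's list, so Q = 3.
N and O share exactly the 2 values {5, 7}; by pigeonhole those values go to them, so strike 5, 7 from K.
No further eliminations apply; M can still be any of 4, 8.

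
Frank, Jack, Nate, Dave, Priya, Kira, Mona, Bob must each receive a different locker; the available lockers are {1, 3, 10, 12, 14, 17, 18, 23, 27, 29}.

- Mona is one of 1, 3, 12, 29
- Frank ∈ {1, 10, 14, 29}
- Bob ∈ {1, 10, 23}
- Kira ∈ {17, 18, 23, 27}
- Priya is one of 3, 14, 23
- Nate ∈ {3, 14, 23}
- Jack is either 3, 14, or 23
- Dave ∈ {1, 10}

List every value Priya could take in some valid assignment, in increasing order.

Jack, Nate, Priya share exactly the 3 values {3, 14, 23}; by pigeonhole those values go to them, so strike 3, 14, 23 from Frank, Kira, Mona, Bob.
Dave and Bob share exactly the 2 values {1, 10}; by pigeonhole those values go to them, so strike 1, 10 from Frank, Mona.
Frank has just one choice, so Frank = 29. So Mona can't be 29.
Mona's domain is down to {12}, so Mona = 12.
No further eliminations apply; Priya can still be any of 3, 14, 23.

3, 14, 23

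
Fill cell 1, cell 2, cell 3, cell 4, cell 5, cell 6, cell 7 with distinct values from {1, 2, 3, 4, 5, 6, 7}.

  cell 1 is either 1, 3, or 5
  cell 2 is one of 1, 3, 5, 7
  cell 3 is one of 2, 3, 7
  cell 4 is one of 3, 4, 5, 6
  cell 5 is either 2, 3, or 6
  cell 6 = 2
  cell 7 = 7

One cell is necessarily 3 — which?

cell 3

cell 6 must be 2 (only option left). Strike 2 from cell 3, cell 5.
cell 7's domain is down to {7}, so cell 7 = 7. So cell 2, cell 3 can't be 7.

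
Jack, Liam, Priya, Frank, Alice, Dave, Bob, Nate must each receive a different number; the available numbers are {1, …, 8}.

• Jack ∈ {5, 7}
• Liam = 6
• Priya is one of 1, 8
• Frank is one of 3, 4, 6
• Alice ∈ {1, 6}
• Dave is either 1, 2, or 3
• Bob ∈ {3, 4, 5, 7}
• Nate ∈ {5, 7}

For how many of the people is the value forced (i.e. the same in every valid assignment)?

Liam's domain is down to {6}, so Liam = 6. Remove 6 from Frank, Alice.
Alice must be 1 (only option left). Strike 1 from Priya, Dave.
That leaves Priya = 8.
The 5 still-open variables together cover exactly {2, 3, 4, 5, 7} — 5 values for 5 variables — and 2 appears only in Dave's list, so Dave = 2.
Jack and Nate share exactly the 2 values {5, 7}; by pigeonhole those values go to them, so strike 5, 7 from Bob.
Determined: Liam=6, Priya=8, Alice=1, Dave=2. The other people each still have more than one consistent value. That makes 4.

4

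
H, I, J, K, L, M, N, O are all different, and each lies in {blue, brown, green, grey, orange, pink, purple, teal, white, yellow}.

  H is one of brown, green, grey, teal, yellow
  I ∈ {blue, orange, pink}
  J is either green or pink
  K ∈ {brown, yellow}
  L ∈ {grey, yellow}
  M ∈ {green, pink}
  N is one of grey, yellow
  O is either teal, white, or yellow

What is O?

The 2 variables J and M are confined to {green, pink}, which locks those values in; drop them from H, I.
L and N share exactly the 2 values {grey, yellow}; by pigeonhole those values go to them, so strike grey, yellow from H, K, O.
K has just one choice, so K = brown. Strike brown from H.
That leaves H = teal. Eliminate teal elsewhere: O.
So O = white.

white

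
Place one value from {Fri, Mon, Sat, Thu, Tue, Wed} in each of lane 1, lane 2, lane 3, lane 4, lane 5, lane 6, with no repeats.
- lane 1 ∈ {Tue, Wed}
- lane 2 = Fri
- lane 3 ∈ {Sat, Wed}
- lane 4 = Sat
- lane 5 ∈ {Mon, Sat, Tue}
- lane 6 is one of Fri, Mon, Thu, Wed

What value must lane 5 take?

lane 2 has just one choice, so lane 2 = Fri. So lane 6 can't be Fri.
lane 4's domain is down to {Sat}, so lane 4 = Sat. Eliminate Sat elsewhere: lane 3, lane 5.
That leaves lane 3 = Wed. Remove Wed from lane 1, lane 6.
lane 1's domain is down to {Tue}, so lane 1 = Tue. Strike Tue from lane 5.
So lane 5 = Mon.

Mon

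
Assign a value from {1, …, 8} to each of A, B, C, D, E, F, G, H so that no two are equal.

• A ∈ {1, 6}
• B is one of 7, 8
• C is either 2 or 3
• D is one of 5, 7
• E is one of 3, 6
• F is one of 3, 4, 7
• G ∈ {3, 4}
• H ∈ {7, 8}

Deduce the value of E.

6

The 8 variables draw from only 8 values {1, 2, 3, 4, 5, 6, 7, 8}, so each is used; only A can be 1, hence A = 1.
The 7 still-open variables together cover exactly {2, 3, 4, 5, 6, 7, 8} — 7 values for 7 variables — and 2 appears only in C's list, so C = 2.
The 6 still-open variables draw from only 6 values {3, 4, 5, 6, 7, 8}, so each is used; only D can be 5, hence D = 5.
The 5 still-open variables together cover exactly {3, 4, 6, 7, 8} — 5 values for 5 variables — and 6 appears only in E's list, so E = 6.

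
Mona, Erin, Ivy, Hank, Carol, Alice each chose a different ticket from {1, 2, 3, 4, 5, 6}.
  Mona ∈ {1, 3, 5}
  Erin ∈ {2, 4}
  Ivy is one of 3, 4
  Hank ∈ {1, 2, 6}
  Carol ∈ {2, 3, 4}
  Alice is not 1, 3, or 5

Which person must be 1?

The 6 variables together cover exactly {1, 2, 3, 4, 5, 6} — 6 values for 6 variables — and 5 appears only in Mona's list, so Mona = 5.
The 5 still-open variables together cover exactly {1, 2, 3, 4, 6} — 5 values for 5 variables — and 1 appears only in Hank's list, so Hank = 1.

Hank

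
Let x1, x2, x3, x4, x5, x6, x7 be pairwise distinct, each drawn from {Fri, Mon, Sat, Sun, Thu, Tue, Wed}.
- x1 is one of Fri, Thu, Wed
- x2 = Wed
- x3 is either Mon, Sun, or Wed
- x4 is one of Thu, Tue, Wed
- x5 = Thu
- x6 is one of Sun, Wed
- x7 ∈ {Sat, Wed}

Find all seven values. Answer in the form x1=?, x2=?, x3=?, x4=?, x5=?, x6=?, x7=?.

x2 has just one choice, so x2 = Wed. Strike Wed from x1, x3, x4, x6, x7.
x5 has just one choice, so x5 = Thu. Strike Thu from x1, x4.
That leaves x6 = Sun. Remove Sun from x3.
That leaves x7 = Sat.
x1's domain is down to {Fri}, so x1 = Fri.
x3 has just one choice, so x3 = Mon.
x4's domain is down to {Tue}, so x4 = Tue.

x1=Fri, x2=Wed, x3=Mon, x4=Tue, x5=Thu, x6=Sun, x7=Sat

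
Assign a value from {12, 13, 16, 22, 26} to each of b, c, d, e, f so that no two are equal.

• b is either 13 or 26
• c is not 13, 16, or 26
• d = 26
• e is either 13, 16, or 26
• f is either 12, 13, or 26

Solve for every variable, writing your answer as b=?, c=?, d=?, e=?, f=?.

d's domain is down to {26}, so d = 26. Remove 26 from b, e, f.
That leaves b = 13. So e, f can't be 13.
e must be 16 (only option left).
That leaves f = 12. Eliminate 12 elsewhere: c.
c must be 22 (only option left).

b=13, c=22, d=26, e=16, f=12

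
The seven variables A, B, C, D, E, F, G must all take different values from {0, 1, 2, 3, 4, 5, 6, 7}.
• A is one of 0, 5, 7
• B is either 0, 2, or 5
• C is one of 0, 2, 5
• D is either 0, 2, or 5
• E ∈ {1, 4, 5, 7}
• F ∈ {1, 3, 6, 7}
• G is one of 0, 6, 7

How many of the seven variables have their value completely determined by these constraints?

2

B, C, D share exactly the 3 values {0, 2, 5}; by pigeonhole those values go to them, so strike 0, 2, 5 from A, E, G.
That leaves A = 7. Remove 7 from E, F, G.
G's domain is down to {6}, so G = 6. So F can't be 6.
Determined: A=7, G=6. The other variables each still have more than one consistent value. That makes 2.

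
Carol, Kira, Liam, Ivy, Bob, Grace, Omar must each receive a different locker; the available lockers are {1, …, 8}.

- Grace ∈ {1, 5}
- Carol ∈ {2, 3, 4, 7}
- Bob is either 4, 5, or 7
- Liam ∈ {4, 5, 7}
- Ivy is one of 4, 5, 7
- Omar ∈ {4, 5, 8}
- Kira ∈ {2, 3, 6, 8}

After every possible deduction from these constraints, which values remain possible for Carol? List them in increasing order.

2, 3

Liam, Ivy, Bob between them cover only {4, 5, 7} — a naked triple. Remove those values from Carol, Grace, Omar.
That leaves Grace = 1.
Omar's domain is down to {8}, so Omar = 8. Eliminate 8 elsewhere: Kira.
No further eliminations apply; Carol can still be any of 2, 3.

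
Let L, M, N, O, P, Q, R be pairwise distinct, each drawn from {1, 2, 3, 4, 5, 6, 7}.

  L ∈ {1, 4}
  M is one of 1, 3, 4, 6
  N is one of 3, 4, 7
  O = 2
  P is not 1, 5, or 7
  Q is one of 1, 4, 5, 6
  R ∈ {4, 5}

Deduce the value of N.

7

O has just one choice, so O = 2. Strike 2 from P.
The 6 still-open variables together cover exactly {1, 3, 4, 5, 6, 7} — 6 values for 6 variables — and 7 appears only in N's list, so N = 7.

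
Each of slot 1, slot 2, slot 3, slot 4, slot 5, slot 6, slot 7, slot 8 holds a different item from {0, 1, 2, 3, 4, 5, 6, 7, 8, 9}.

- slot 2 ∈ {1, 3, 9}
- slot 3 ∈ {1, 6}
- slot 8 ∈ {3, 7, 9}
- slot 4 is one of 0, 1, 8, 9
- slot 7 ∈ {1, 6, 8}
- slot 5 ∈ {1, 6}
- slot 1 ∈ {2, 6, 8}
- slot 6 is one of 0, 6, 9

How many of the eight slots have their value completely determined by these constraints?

4

Among the 8 variables, 2 fits only slot 1 (and all 8 values in {0, 1, 2, 3, 6, 7, 8, 9} must be used), so slot 1 = 2.
Among the 7 still-open variables, 7 fits only slot 8 (and all 7 values in {0, 1, 3, 6, 7, 8, 9} must be used), so slot 8 = 7.
Among the 6 still-open variables, 3 fits only slot 2 (and all 6 values in {0, 1, 3, 6, 8, 9} must be used), so slot 2 = 3.
slot 3 and slot 5 between them cover only {1, 6} — a naked pair. Remove those values from slot 4, slot 6, slot 7.
slot 7's domain is down to {8}, so slot 7 = 8. Remove 8 from slot 4.
Determined: slot 1=2, slot 2=3, slot 7=8, slot 8=7. The other slots each still have more than one consistent value. That makes 4.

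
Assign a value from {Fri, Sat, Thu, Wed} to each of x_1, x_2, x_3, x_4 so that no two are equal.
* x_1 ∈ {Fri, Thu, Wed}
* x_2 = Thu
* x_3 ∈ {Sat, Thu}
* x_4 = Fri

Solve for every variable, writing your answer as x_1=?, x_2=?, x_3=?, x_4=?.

x_2's domain is down to {Thu}, so x_2 = Thu. Eliminate Thu elsewhere: x_1, x_3.
x_3's domain is down to {Sat}, so x_3 = Sat.
x_4 has just one choice, so x_4 = Fri. Remove Fri from x_1.
x_1's domain is down to {Wed}, so x_1 = Wed.

x_1=Wed, x_2=Thu, x_3=Sat, x_4=Fri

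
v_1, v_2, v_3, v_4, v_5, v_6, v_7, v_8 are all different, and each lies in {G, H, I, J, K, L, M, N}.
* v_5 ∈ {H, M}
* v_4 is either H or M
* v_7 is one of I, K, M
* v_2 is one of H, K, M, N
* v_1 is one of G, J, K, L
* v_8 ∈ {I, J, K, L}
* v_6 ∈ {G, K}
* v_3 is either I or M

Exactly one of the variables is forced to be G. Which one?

v_6

The 8 variables draw from only 8 values {G, H, I, J, K, L, M, N}, so each is used; only v_2 can be N, hence v_2 = N.
The 2 variables v_4 and v_5 are confined to {H, M}, which locks those values in; drop them from v_3, v_7.
v_3's domain is down to {I}, so v_3 = I. Strike I from v_7, v_8.
v_7 has just one choice, so v_7 = K. Strike K from v_1, v_6, v_8.
So G goes to v_6.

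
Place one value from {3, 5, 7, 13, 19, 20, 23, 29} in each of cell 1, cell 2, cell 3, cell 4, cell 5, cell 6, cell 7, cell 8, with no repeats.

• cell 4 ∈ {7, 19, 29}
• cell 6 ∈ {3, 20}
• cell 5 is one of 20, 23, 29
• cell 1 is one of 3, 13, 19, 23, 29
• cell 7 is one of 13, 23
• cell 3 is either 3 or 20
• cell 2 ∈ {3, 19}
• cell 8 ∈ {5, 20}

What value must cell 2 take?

19

Among the 8 variables, 5 fits only cell 8 (and all 8 values in {3, 5, 7, 13, 19, 20, 23, 29} must be used), so cell 8 = 5.
The 7 still-open variables draw from only 7 values {3, 7, 13, 19, 20, 23, 29}, so each is used; only cell 4 can be 7, hence cell 4 = 7.
cell 3 and cell 6 share exactly the 2 values {3, 20}; by pigeonhole those values go to them, so strike 3, 20 from cell 1, cell 2, cell 5.
So cell 2 = 19.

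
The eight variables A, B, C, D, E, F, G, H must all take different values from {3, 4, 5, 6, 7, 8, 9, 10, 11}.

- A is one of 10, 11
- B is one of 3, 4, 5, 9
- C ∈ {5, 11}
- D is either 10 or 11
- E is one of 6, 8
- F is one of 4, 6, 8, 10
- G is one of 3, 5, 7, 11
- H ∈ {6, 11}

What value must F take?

4

The 2 variables A and D are confined to {10, 11}, which locks those values in; drop them from C, F, G, H.
C's domain is down to {5}, so C = 5. Remove 5 from B, G.
That leaves H = 6. Strike 6 from E, F.
E must be 8 (only option left). Remove 8 from F.
So F = 4.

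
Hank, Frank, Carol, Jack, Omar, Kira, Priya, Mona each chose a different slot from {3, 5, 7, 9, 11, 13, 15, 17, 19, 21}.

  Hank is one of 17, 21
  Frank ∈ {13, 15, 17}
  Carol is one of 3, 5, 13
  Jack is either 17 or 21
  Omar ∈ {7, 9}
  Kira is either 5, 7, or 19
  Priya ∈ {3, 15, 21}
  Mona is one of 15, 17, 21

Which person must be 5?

Carol

Hank and Jack share exactly the 2 values {17, 21}; by pigeonhole those values go to them, so strike 17, 21 from Frank, Priya, Mona.
That leaves Mona = 15. Strike 15 from Frank, Priya.
Frank's domain is down to {13}, so Frank = 13. Strike 13 from Carol.
Priya's domain is down to {3}, so Priya = 3. Remove 3 from Carol.
So 5 goes to Carol.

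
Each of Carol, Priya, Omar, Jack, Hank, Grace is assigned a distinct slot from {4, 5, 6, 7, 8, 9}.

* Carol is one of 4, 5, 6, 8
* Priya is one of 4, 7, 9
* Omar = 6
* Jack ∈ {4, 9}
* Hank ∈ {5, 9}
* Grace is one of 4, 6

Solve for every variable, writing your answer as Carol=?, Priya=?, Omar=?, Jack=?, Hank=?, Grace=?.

Omar's domain is down to {6}, so Omar = 6. So Carol, Grace can't be 6.
Grace's domain is down to {4}, so Grace = 4. Remove 4 from Carol, Priya, Jack.
Jack has just one choice, so Jack = 9. Strike 9 from Priya, Hank.
That leaves Hank = 5. Eliminate 5 elsewhere: Carol.
That leaves Carol = 8.
That leaves Priya = 7.

Carol=8, Priya=7, Omar=6, Jack=9, Hank=5, Grace=4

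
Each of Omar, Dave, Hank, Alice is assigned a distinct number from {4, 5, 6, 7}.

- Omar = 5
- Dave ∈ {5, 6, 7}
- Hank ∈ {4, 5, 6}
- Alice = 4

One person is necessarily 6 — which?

Omar must be 5 (only option left). Strike 5 from Dave, Hank.
That leaves Alice = 4. So Hank can't be 4.
So 6 goes to Hank.

Hank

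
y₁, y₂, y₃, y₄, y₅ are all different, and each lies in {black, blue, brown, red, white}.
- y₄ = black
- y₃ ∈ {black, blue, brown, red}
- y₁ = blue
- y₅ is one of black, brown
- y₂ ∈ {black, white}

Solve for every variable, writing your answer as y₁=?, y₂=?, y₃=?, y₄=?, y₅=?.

y₁=blue, y₂=white, y₃=red, y₄=black, y₅=brown

y₁ must be blue (only option left). Remove blue from y₃.
y₄ has just one choice, so y₄ = black. So y₂, y₃, y₅ can't be black.
That leaves y₅ = brown. So y₃ can't be brown.
y₂'s domain is down to {white}, so y₂ = white.
y₃'s domain is down to {red}, so y₃ = red.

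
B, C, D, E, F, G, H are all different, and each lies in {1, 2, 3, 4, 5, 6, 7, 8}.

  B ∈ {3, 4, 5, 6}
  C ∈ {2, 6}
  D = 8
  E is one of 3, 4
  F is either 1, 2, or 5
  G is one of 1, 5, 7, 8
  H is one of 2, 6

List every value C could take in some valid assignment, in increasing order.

D's domain is down to {8}, so D = 8. Strike 8 from G.
C and H between them cover only {2, 6} — a naked pair. Remove those values from B, F.
No further eliminations apply; C can still be any of 2, 6.

2, 6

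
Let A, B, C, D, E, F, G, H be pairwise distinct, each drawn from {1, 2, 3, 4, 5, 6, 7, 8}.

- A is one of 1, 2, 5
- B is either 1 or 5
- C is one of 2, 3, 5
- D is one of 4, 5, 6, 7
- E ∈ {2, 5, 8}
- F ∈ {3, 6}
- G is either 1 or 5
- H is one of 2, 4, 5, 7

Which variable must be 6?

F

The 8 variables together cover exactly {1, 2, 3, 4, 5, 6, 7, 8} — 8 values for 8 variables — and 8 appears only in E's list, so E = 8.
B and G between them cover only {1, 5} — a naked pair. Remove those values from A, C, D, H.
A must be 2 (only option left). Strike 2 from C, H.
That leaves C = 3. So F can't be 3.
So 6 goes to F.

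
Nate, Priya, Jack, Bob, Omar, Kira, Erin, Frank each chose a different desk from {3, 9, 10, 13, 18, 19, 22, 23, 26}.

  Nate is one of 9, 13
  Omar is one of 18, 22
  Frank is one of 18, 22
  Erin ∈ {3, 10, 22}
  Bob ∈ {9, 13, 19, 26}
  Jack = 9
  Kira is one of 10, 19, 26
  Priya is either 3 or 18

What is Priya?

3

Jack must be 9 (only option left). So Nate, Bob can't be 9.
Nate's domain is down to {13}, so Nate = 13. Strike 13 from Bob.
Omar and Frank between them cover only {18, 22} — a naked pair. Remove those values from Priya, Erin.
So Priya = 3.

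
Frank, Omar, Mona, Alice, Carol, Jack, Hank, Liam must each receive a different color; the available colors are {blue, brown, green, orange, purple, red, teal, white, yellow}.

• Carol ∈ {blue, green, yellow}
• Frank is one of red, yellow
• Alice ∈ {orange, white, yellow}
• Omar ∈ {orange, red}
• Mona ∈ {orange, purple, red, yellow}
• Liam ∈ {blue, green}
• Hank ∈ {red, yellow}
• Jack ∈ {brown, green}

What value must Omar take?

orange

The 8 variables together cover exactly {blue, brown, green, orange, purple, red, white, yellow} — 8 values for 8 variables — and brown appears only in Jack's list, so Jack = brown.
Among the 7 still-open variables, purple fits only Mona (and all 7 values in {blue, green, orange, purple, red, white, yellow} must be used), so Mona = purple.
The 6 still-open variables draw from only 6 values {blue, green, orange, red, white, yellow}, so each is used; only Alice can be white, hence Alice = white.
The 5 still-open variables together cover exactly {blue, green, orange, red, yellow} — 5 values for 5 variables — and orange appears only in Omar's list, so Omar = orange.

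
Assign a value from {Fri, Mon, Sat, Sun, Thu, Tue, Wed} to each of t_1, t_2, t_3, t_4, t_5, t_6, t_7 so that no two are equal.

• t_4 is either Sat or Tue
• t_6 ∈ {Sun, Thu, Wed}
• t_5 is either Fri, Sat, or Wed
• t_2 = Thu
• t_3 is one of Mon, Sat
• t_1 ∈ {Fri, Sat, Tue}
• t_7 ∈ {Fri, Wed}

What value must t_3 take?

t_2's domain is down to {Thu}, so t_2 = Thu. So t_6 can't be Thu.
Among the 6 still-open variables, Mon fits only t_3 (and all 6 values in {Fri, Mon, Sat, Sun, Tue, Wed} must be used), so t_3 = Mon.

Mon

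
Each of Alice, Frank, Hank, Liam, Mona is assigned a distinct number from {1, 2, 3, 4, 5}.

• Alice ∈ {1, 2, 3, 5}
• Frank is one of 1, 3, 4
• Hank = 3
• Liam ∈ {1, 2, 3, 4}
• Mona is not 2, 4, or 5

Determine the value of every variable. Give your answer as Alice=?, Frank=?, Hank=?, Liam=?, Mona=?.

Hank's domain is down to {3}, so Hank = 3. Remove 3 from Alice, Frank, Liam, Mona.
Mona's domain is down to {1}, so Mona = 1. So Alice, Frank, Liam can't be 1.
That leaves Frank = 4. Eliminate 4 elsewhere: Liam.
Liam has just one choice, so Liam = 2. Eliminate 2 elsewhere: Alice.
That leaves Alice = 5.

Alice=5, Frank=4, Hank=3, Liam=2, Mona=1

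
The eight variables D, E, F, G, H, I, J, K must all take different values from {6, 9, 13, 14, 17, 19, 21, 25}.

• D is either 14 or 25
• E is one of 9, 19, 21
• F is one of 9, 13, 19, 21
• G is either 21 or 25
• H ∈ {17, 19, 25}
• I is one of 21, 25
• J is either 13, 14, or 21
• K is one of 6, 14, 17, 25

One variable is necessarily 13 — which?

J

Among the 8 variables, 6 fits only K (and all 8 values in {6, 9, 13, 14, 17, 19, 21, 25} must be used), so K = 6.
The 7 still-open variables draw from only 7 values {9, 13, 14, 17, 19, 21, 25}, so each is used; only H can be 17, hence H = 17.
G and I share exactly the 2 values {21, 25}; by pigeonhole those values go to them, so strike 21, 25 from D, E, F, J.
D must be 14 (only option left). Remove 14 from J.
So 13 goes to J.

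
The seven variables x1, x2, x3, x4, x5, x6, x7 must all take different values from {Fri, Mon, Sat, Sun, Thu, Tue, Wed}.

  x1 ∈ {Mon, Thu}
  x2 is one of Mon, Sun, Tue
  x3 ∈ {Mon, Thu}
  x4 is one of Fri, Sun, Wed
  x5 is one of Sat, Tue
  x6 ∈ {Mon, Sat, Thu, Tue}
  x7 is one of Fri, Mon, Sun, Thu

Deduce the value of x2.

Sun

The 7 variables together cover exactly {Fri, Mon, Sat, Sun, Thu, Tue, Wed} — 7 values for 7 variables — and Wed appears only in x4's list, so x4 = Wed.
The 6 still-open variables together cover exactly {Fri, Mon, Sat, Sun, Thu, Tue} — 6 values for 6 variables — and Fri appears only in x7's list, so x7 = Fri.
The 5 still-open variables together cover exactly {Mon, Sat, Sun, Thu, Tue} — 5 values for 5 variables — and Sun appears only in x2's list, so x2 = Sun.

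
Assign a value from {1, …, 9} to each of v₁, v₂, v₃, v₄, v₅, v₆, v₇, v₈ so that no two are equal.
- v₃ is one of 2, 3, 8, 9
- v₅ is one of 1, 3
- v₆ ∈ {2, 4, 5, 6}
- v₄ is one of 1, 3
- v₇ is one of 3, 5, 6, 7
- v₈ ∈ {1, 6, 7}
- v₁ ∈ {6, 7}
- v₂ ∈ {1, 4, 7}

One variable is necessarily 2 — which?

v₄ and v₅ between them cover only {1, 3} — a naked pair. Remove those values from v₂, v₃, v₇, v₈.
The 2 variables v₁ and v₈ are confined to {6, 7}, which locks those values in; drop them from v₂, v₆, v₇.
v₂'s domain is down to {4}, so v₂ = 4. Remove 4 from v₆.
v₇ must be 5 (only option left). So v₆ can't be 5.
So 2 goes to v₆.

v₆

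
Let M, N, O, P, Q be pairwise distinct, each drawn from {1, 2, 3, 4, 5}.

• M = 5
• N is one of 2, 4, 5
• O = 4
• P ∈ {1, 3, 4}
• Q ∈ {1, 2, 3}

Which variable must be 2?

N

M has just one choice, so M = 5. So N can't be 5.
O has just one choice, so O = 4. Strike 4 from N, P.
So 2 goes to N.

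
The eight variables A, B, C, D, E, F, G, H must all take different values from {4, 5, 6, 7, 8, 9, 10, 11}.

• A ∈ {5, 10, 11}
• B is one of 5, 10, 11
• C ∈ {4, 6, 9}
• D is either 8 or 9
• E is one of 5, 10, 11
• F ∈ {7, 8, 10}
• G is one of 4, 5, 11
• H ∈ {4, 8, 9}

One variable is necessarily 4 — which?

The 8 variables together cover exactly {4, 5, 6, 7, 8, 9, 10, 11} — 8 values for 8 variables — and 6 appears only in C's list, so C = 6.
Among the 7 still-open variables, 7 fits only F (and all 7 values in {4, 5, 7, 8, 9, 10, 11} must be used), so F = 7.
A, B, E between them cover only {5, 10, 11} — a naked triple. Remove those values from G.
So 4 goes to G.

G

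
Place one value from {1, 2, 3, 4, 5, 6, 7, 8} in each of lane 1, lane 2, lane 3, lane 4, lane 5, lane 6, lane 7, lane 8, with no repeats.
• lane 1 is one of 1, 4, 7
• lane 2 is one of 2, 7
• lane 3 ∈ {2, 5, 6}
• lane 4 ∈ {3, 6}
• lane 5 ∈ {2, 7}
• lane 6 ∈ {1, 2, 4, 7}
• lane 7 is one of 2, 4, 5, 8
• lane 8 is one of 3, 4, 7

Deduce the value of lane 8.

Among the 8 variables, 8 fits only lane 7 (and all 8 values in {1, 2, 3, 4, 5, 6, 7, 8} must be used), so lane 7 = 8.
The 7 still-open variables together cover exactly {1, 2, 3, 4, 5, 6, 7} — 7 values for 7 variables — and 5 appears only in lane 3's list, so lane 3 = 5.
The 6 still-open variables draw from only 6 values {1, 2, 3, 4, 6, 7}, so each is used; only lane 4 can be 6, hence lane 4 = 6.
The 5 still-open variables together cover exactly {1, 2, 3, 4, 7} — 5 values for 5 variables — and 3 appears only in lane 8's list, so lane 8 = 3.

3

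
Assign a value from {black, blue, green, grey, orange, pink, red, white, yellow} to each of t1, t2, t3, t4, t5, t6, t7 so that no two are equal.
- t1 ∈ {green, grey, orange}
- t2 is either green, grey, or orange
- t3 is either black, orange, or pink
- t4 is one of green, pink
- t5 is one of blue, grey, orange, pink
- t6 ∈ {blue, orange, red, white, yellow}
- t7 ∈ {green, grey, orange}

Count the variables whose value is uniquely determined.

3

t1, t2, t7 between them cover only {green, grey, orange} — a naked triple. Remove those values from t3, t4, t5, t6.
t4 must be pink (only option left). Eliminate pink elsewhere: t3, t5.
t5's domain is down to {blue}, so t5 = blue. So t6 can't be blue.
t3 has just one choice, so t3 = black.
Determined: t3=black, t4=pink, t5=blue. The other variables each still have more than one consistent value. That makes 3.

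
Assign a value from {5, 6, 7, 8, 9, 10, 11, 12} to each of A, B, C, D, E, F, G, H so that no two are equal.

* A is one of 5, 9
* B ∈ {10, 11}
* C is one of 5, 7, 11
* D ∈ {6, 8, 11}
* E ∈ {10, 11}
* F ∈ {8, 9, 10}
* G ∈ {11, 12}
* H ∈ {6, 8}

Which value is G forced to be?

The 8 variables together cover exactly {5, 6, 7, 8, 9, 10, 11, 12} — 8 values for 8 variables — and 7 appears only in C's list, so C = 7.
The 7 still-open variables draw from only 7 values {5, 6, 8, 9, 10, 11, 12}, so each is used; only A can be 5, hence A = 5.
The 6 still-open variables together cover exactly {6, 8, 9, 10, 11, 12} — 6 values for 6 variables — and 9 appears only in F's list, so F = 9.
The 5 still-open variables together cover exactly {6, 8, 10, 11, 12} — 5 values for 5 variables — and 12 appears only in G's list, so G = 12.

12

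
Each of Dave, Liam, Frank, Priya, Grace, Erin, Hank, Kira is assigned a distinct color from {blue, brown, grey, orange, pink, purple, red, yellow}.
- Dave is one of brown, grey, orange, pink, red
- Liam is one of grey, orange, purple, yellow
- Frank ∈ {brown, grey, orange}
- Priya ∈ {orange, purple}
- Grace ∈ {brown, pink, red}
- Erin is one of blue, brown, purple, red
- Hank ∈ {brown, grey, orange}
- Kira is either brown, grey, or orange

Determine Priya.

The 8 variables draw from only 8 values {blue, brown, grey, orange, pink, purple, red, yellow}, so each is used; only Erin can be blue, hence Erin = blue.
The 7 still-open variables draw from only 7 values {brown, grey, orange, pink, purple, red, yellow}, so each is used; only Liam can be yellow, hence Liam = yellow.
The 6 still-open variables draw from only 6 values {brown, grey, orange, pink, purple, red}, so each is used; only Priya can be purple, hence Priya = purple.

purple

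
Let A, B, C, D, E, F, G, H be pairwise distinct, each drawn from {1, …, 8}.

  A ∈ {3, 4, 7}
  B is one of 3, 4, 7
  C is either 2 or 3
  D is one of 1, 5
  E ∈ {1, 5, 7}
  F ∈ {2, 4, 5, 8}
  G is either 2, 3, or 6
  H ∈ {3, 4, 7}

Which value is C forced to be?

2

The 8 variables together cover exactly {1, 2, 3, 4, 5, 6, 7, 8} — 8 values for 8 variables — and 6 appears only in G's list, so G = 6.
Among the 7 still-open variables, 8 fits only F (and all 7 values in {1, 2, 3, 4, 5, 7, 8} must be used), so F = 8.
Among the 6 still-open variables, 2 fits only C (and all 6 values in {1, 2, 3, 4, 5, 7} must be used), so C = 2.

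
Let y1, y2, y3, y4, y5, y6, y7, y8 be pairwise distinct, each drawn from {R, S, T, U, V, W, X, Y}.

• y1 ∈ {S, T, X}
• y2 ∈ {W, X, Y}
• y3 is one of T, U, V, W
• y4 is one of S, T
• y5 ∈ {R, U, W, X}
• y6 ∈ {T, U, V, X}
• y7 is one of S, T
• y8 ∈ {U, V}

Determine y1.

Among the 8 variables, R fits only y5 (and all 8 values in {R, S, T, U, V, W, X, Y} must be used), so y5 = R.
The 7 still-open variables draw from only 7 values {S, T, U, V, W, X, Y}, so each is used; only y2 can be Y, hence y2 = Y.
The 6 still-open variables together cover exactly {S, T, U, V, W, X} — 6 values for 6 variables — and W appears only in y3's list, so y3 = W.
y4 and y7 between them cover only {S, T} — a naked pair. Remove those values from y1, y6.
So y1 = X.

X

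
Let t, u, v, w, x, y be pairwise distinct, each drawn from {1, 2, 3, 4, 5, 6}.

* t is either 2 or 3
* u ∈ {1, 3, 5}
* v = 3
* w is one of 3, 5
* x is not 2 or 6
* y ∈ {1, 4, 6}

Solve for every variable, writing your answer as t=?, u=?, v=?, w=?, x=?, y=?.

t=2, u=1, v=3, w=5, x=4, y=6

v's domain is down to {3}, so v = 3. Remove 3 from t, u, w, x.
w's domain is down to {5}, so w = 5. Remove 5 from u, x.
t must be 2 (only option left).
u has just one choice, so u = 1. Eliminate 1 elsewhere: x, y.
x must be 4 (only option left). Eliminate 4 elsewhere: y.
y must be 6 (only option left).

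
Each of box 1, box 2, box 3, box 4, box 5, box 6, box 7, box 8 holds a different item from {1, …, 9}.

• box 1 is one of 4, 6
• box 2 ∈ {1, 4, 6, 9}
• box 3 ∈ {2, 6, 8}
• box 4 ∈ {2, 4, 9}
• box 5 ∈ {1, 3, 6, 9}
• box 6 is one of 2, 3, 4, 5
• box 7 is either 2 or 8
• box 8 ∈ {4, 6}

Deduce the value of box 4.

The 8 variables together cover exactly {1, 2, 3, 4, 5, 6, 8, 9} — 8 values for 8 variables — and 5 appears only in box 6's list, so box 6 = 5.
The 7 still-open variables draw from only 7 values {1, 2, 3, 4, 6, 8, 9}, so each is used; only box 5 can be 3, hence box 5 = 3.
The 6 still-open variables draw from only 6 values {1, 2, 4, 6, 8, 9}, so each is used; only box 2 can be 1, hence box 2 = 1.
The 5 still-open variables together cover exactly {2, 4, 6, 8, 9} — 5 values for 5 variables — and 9 appears only in box 4's list, so box 4 = 9.

9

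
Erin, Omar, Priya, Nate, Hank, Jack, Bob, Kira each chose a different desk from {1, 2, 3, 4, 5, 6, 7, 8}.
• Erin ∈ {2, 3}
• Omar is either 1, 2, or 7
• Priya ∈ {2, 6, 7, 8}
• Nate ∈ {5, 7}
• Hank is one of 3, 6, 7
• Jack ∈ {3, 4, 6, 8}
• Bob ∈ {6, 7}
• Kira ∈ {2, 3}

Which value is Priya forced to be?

The 8 variables draw from only 8 values {1, 2, 3, 4, 5, 6, 7, 8}, so each is used; only Omar can be 1, hence Omar = 1.
The 7 still-open variables together cover exactly {2, 3, 4, 5, 6, 7, 8} — 7 values for 7 variables — and 4 appears only in Jack's list, so Jack = 4.
The 6 still-open variables together cover exactly {2, 3, 5, 6, 7, 8} — 6 values for 6 variables — and 5 appears only in Nate's list, so Nate = 5.
The 5 still-open variables together cover exactly {2, 3, 6, 7, 8} — 5 values for 5 variables — and 8 appears only in Priya's list, so Priya = 8.

8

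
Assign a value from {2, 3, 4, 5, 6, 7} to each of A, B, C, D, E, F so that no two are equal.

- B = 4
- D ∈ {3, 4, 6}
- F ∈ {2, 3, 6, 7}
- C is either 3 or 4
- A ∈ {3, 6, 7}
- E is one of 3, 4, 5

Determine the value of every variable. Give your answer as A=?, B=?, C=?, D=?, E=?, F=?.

A=7, B=4, C=3, D=6, E=5, F=2

B's domain is down to {4}, so B = 4. Strike 4 from C, D, E.
C has just one choice, so C = 3. Strike 3 from A, D, E, F.
D must be 6 (only option left). Remove 6 from A, F.
E has just one choice, so E = 5.
A must be 7 (only option left). Remove 7 from F.
F has just one choice, so F = 2.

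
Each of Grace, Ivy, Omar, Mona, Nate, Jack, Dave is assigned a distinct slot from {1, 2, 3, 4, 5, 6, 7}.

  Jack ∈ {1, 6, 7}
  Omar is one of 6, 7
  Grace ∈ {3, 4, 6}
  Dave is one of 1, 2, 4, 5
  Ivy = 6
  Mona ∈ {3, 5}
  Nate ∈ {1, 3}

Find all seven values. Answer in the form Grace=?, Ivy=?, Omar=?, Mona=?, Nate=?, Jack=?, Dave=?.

Ivy's domain is down to {6}, so Ivy = 6. Remove 6 from Grace, Omar, Jack.
Omar has just one choice, so Omar = 7. Remove 7 from Jack.
That leaves Jack = 1. So Nate, Dave can't be 1.
That leaves Nate = 3. Eliminate 3 elsewhere: Grace, Mona.
Grace must be 4 (only option left). Remove 4 from Dave.
Mona's domain is down to {5}, so Mona = 5. So Dave can't be 5.
Dave must be 2 (only option left).

Grace=4, Ivy=6, Omar=7, Mona=5, Nate=3, Jack=1, Dave=2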